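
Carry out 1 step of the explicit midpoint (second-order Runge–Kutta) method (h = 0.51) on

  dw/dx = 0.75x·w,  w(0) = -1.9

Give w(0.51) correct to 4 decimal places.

Midpoint: k1 = f(x_n, w_n); k2 = f(x_n + h/2, w_n + (h/2)·k1); w_{n+1} = w_n + h·k2.
x=0.000000, w=-1.900000:
  k1 = f(0.000000, -1.900000) = 0.000000
  k2 = f(0.255000, -1.900000) = -0.363375
  w ← -1.900000 + 0.51·(-0.363375) = -2.085321
w(0.51) ≈ -2.0853

-2.0853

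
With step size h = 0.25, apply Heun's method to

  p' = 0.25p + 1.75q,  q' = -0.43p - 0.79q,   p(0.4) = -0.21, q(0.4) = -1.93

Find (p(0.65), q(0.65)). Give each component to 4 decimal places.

Heun on (p,q): k1 = f(t_n, state_n); k2 = f(t_n + h, state_n + h·k1); state_{n+1} = state_n + (h/2)·(k1 + k2).
0.400000: (-0.210000, -1.930000)
  k1 = (-3.430000, 1.615000)
  predictor → (-1.067500, -1.526250)
  k2 = (-2.937813, 1.664762)
  → (-1.005977, -1.520030)
(p(0.65), q(0.65)) ≈ (-1.0060, -1.5200)

-1.0060, -1.5200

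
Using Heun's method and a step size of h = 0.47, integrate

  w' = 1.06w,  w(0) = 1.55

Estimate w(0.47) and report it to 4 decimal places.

Heun: k1 = f(t_n, w_n); k2 = f(t_n + h, w_n + h·k1); w_{n+1} = w_n + (h/2)·(k1 + k2).
t=0.000000, w=1.550000:
  k1 = f(0.000000, 1.550000) = 1.643000
  k2 = f(0.470000, 2.322210) = 2.461543
  w ← 1.550000 + (0.47/2)·(1.643000 + 2.461543) = 2.514568
w(0.47) ≈ 2.5146

2.5146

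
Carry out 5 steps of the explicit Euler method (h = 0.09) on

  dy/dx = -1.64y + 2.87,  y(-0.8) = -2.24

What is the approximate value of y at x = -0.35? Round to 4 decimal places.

Euler: y_{n+1} = y_n + h·f(x_n, y_n).
x=-0.800000, y=-2.240000: f=6.543600 → y ← -2.240000 + 0.09·6.543600 = -1.651076
x=-0.710000, y=-1.651076: f=5.577765 → y ← -1.651076 + 0.09·5.577765 = -1.149077
x=-0.620000, y=-1.149077: f=4.754487 → y ← -1.149077 + 0.09·4.754487 = -0.721173
x=-0.530000, y=-0.721173: f=4.052724 → y ← -0.721173 + 0.09·4.052724 = -0.356428
x=-0.440000, y=-0.356428: f=3.454542 → y ← -0.356428 + 0.09·3.454542 = -0.045519
y(-0.35) ≈ -0.0455

-0.0455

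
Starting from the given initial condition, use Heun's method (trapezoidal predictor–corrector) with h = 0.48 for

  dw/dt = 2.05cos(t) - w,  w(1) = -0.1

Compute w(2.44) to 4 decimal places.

Heun: k1 = f(t_n, w_n); k2 = f(t_n + h, w_n + h·k1); w_{n+1} = w_n + (h/2)·(k1 + k2).
t=1.000000, w=-0.100000:
  k1 = f(1.000000, -0.100000) = 1.207620
  k2 = f(1.480000, 0.479657) = -0.293781
  w ← -0.100000 + (0.48/2)·(1.207620 + (-0.293781)) = 0.119321
t=1.480000, w=0.119321:
  k1 = f(1.480000, 0.119321) = 0.066555
  k2 = f(1.960000, 0.151268) = -0.929144
  w ← 0.119321 + (0.48/2)·(0.066555 + (-0.929144)) = -0.087700
t=1.960000, w=-0.087700:
  k1 = f(1.960000, -0.087700) = -0.690176
  k2 = f(2.440000, -0.418984) = -1.146837
  w ← -0.087700 + (0.48/2)·(-0.690176 + (-1.146837)) = -0.528583
w(2.44) ≈ -0.5286

-0.5286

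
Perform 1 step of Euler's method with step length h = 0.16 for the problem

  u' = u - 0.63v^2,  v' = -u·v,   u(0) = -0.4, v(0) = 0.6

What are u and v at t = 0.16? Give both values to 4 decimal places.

Euler on (u,v): u_{n+1} = u_n + h·u', v_{n+1} = v_n + h·v'.
0.000000: (-0.400000, 0.600000); f=(-0.626800, 0.240000) → (-0.500288, 0.638400)
(u(0.16), v(0.16)) ≈ (-0.5003, 0.6384)

-0.5003, 0.6384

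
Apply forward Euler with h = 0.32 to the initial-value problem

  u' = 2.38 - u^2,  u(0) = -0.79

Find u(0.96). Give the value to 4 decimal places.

1.1930

Euler: u_{n+1} = u_n + h·f(s_n, u_n).
s=0.000000, u=-0.790000: f=1.755900 → u ← -0.790000 + 0.32·1.755900 = -0.228112
s=0.320000, u=-0.228112: f=2.327965 → u ← -0.228112 + 0.32·2.327965 = 0.516837
s=0.640000, u=0.516837: f=2.112880 → u ← 0.516837 + 0.32·2.112880 = 1.192958
u(0.96) ≈ 1.1930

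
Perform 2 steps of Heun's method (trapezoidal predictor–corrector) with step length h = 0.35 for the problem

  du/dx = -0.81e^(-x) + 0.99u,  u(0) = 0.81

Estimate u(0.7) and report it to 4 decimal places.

Heun: k1 = f(x_n, u_n); k2 = f(x_n + h, u_n + h·k1); u_{n+1} = u_n + (h/2)·(k1 + k2).
x=0.000000, u=0.810000:
  k1 = f(0.000000, 0.810000) = -0.008100
  k2 = f(0.350000, 0.807165) = 0.228296
  u ← 0.810000 + (0.35/2)·(-0.008100 + 0.228296) = 0.848534
x=0.350000, u=0.848534:
  k1 = f(0.350000, 0.848534) = 0.269252
  k2 = f(0.700000, 0.942772) = 0.531111
  u ← 0.848534 + (0.35/2)·(0.269252 + 0.531111) = 0.988598
u(0.7) ≈ 0.9886

0.9886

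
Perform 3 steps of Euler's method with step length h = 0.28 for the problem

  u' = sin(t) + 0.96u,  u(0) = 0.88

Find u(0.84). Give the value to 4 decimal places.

2.0444

Euler: u_{n+1} = u_n + h·f(t_n, u_n).
t=0.000000, u=0.880000: f=0.844800 → u ← 0.880000 + 0.28·0.844800 = 1.116544
t=0.280000, u=1.116544: f=1.348238 → u ← 1.116544 + 0.28·1.348238 = 1.494051
t=0.560000, u=1.494051: f=1.965475 → u ← 1.494051 + 0.28·1.965475 = 2.044384
u(0.84) ≈ 2.0444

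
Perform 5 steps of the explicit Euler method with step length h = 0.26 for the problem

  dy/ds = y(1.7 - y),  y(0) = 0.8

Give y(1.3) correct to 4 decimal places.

Euler: y_{n+1} = y_n + h·f(s_n, y_n).
s=0.000000, y=0.800000: f=0.720000 → y ← 0.800000 + 0.26·0.720000 = 0.987200
s=0.260000, y=0.987200: f=0.703676 → y ← 0.987200 + 0.26·0.703676 = 1.170156
s=0.520000, y=1.170156: f=0.620000 → y ← 1.170156 + 0.26·0.620000 = 1.331356
s=0.780000, y=1.331356: f=0.490797 → y ← 1.331356 + 0.26·0.490797 = 1.458963
s=1.040000, y=1.458963: f=0.351664 → y ← 1.458963 + 0.26·0.351664 = 1.550396
y(1.3) ≈ 1.5504

1.5504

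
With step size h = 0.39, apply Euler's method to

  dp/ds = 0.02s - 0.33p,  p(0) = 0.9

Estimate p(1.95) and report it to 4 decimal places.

Euler: p_{n+1} = p_n + h·f(s_n, p_n).
s=0.000000, p=0.900000: f=-0.297000 → p ← 0.900000 + 0.39·(-0.297000) = 0.784170
s=0.390000, p=0.784170: f=-0.250976 → p ← 0.784170 + 0.39·(-0.250976) = 0.686289
s=0.780000, p=0.686289: f=-0.210875 → p ← 0.686289 + 0.39·(-0.210875) = 0.604048
s=1.170000, p=0.604048: f=-0.175936 → p ← 0.604048 + 0.39·(-0.175936) = 0.535433
s=1.560000, p=0.535433: f=-0.145493 → p ← 0.535433 + 0.39·(-0.145493) = 0.478691
p(1.95) ≈ 0.4787

0.4787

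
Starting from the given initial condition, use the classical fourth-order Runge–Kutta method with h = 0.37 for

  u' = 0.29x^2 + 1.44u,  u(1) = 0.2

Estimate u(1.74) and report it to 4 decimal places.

1.2491

RK4: k1 = f(x_n, u_n); k2 = f(x_n + h/2, u_n + (h/2)·k1); k3 = f(x_n + h/2, u_n + (h/2)·k2); k4 = f(x_n + h, u_n + h·k3); u_{n+1} = u_n + (h/6)·(k1 + 2k2 + 2k3 + k4).
x=1.000000, u=0.200000:
  k1 = f(1.000000, 0.200000) = 0.578000
  k2 = f(1.185000, 0.306930) = 0.849204
  k3 = f(1.185000, 0.357103) = 0.921453
  k4 = f(1.370000, 0.540938) = 1.323251
  u ← 0.200000 + (0.37/6)·(k1 + 2k2 + 2k3 + k4) = 0.535625
x=1.370000, u=0.535625:
  k1 = f(1.370000, 0.535625) = 1.315601
  k2 = f(1.555000, 0.779011) = 1.823003
  k3 = f(1.555000, 0.872881) = 1.958175
  k4 = f(1.740000, 1.260150) = 2.692620
  u ← 0.535625 + (0.37/6)·(k1 + 2k2 + 2k3 + k4) = 1.249144
u(1.74) ≈ 1.2491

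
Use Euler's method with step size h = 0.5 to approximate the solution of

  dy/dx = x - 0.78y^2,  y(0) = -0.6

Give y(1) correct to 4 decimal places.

Euler: y_{n+1} = y_n + h·f(x_n, y_n).
x=0.000000, y=-0.600000: f=-0.280800 → y ← -0.600000 + 0.5·(-0.280800) = -0.740400
x=0.500000, y=-0.740400: f=0.072410 → y ← -0.740400 + 0.5·0.072410 = -0.704195
y(1) ≈ -0.7042

-0.7042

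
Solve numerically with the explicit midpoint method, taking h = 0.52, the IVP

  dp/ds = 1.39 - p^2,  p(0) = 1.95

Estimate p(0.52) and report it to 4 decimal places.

Midpoint: k1 = f(s_n, p_n); k2 = f(s_n + h/2, p_n + (h/2)·k1); p_{n+1} = p_n + h·k2.
s=0.000000, p=1.950000:
  k1 = f(0.000000, 1.950000) = -2.412500
  k2 = f(0.260000, 1.322750) = -0.359668
  p ← 1.950000 + 0.52·(-0.359668) = 1.762973
p(0.52) ≈ 1.7630

1.7630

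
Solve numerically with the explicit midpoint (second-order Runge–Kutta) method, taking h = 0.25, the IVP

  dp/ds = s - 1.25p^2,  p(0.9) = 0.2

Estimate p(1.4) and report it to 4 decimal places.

Midpoint: k1 = f(s_n, p_n); k2 = f(s_n + h/2, p_n + (h/2)·k1); p_{n+1} = p_n + h·k2.
s=0.900000, p=0.200000:
  k1 = f(0.900000, 0.200000) = 0.850000
  k2 = f(1.025000, 0.306250) = 0.907764
  p ← 0.200000 + 0.25·0.907764 = 0.426941
s=1.150000, p=0.426941:
  k1 = f(1.150000, 0.426941) = 0.922152
  k2 = f(1.275000, 0.542210) = 0.907511
  p ← 0.426941 + 0.25·0.907511 = 0.653819
p(1.4) ≈ 0.6538

0.6538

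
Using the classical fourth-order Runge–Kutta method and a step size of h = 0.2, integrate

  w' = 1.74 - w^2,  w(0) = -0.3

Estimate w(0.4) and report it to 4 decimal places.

0.3796

RK4: k1 = f(s_n, w_n); k2 = f(s_n + h/2, w_n + (h/2)·k1); k3 = f(s_n + h/2, w_n + (h/2)·k2); k4 = f(s_n + h, w_n + h·k3); w_{n+1} = w_n + (h/6)·(k1 + 2k2 + 2k3 + k4).
s=0.000000, w=-0.300000:
  k1 = f(0.000000, -0.300000) = 1.650000
  k2 = f(0.100000, -0.135000) = 1.721775
  k3 = f(0.100000, -0.127822) = 1.723661
  k4 = f(0.200000, 0.044732) = 1.737999
  w ← -0.300000 + (0.2/6)·(k1 + 2k2 + 2k3 + k4) = 0.042629
s=0.200000, w=0.042629:
  k1 = f(0.200000, 0.042629) = 1.738183
  k2 = f(0.300000, 0.216447) = 1.693151
  k3 = f(0.300000, 0.211944) = 1.695080
  k4 = f(0.400000, 0.381645) = 1.594347
  w ← 0.042629 + (0.2/6)·(k1 + 2k2 + 2k3 + k4) = 0.379595
w(0.4) ≈ 0.3796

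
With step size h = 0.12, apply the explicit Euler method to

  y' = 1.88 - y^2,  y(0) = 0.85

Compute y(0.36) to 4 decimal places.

1.1783

Euler: y_{n+1} = y_n + h·f(t_n, y_n).
t=0.000000, y=0.850000: f=1.157500 → y ← 0.850000 + 0.12·1.157500 = 0.988900
t=0.120000, y=0.988900: f=0.902077 → y ← 0.988900 + 0.12·0.902077 = 1.097149
t=0.240000, y=1.097149: f=0.676264 → y ← 1.097149 + 0.12·0.676264 = 1.178301
y(0.36) ≈ 1.1783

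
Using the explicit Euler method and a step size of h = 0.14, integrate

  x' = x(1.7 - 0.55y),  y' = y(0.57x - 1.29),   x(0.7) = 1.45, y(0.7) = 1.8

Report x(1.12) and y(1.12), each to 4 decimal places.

1.9707, 1.5302

Euler on (x,y): x_{n+1} = x_n + h·x', y_{n+1} = y_n + h·y'.
0.700000: (1.450000, 1.800000); f=(1.029500, -0.834300) → (1.594130, 1.683198)
0.840000: (1.594130, 1.683198); f=(1.234241, -0.641881) → (1.766924, 1.593335)
0.980000: (1.766924, 1.593335); f=(1.455355, -0.450680) → (1.970673, 1.530239)
(x(1.12), y(1.12)) ≈ (1.9707, 1.5302)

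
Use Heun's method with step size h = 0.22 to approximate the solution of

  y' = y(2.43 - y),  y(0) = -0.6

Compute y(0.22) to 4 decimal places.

-1.1773

Heun: k1 = f(t_n, y_n); k2 = f(t_n + h, y_n + h·k1); y_{n+1} = y_n + (h/2)·(k1 + k2).
t=0.000000, y=-0.600000:
  k1 = f(0.000000, -0.600000) = -1.818000
  k2 = f(0.220000, -0.999960) = -3.429823
  y ← -0.600000 + (0.22/2)·(-1.818000 + (-3.429823)) = -1.177261
y(0.22) ≈ -1.1773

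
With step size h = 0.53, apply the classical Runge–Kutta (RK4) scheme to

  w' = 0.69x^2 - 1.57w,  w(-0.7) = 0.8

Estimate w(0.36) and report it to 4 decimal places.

RK4: k1 = f(x_n, w_n); k2 = f(x_n + h/2, w_n + (h/2)·k1); k3 = f(x_n + h/2, w_n + (h/2)·k2); k4 = f(x_n + h, w_n + h·k3); w_{n+1} = w_n + (h/6)·(k1 + 2k2 + 2k3 + k4).
x=-0.700000, w=0.800000:
  k1 = f(-0.700000, 0.800000) = -0.917900
  k2 = f(-0.435000, 0.556756) = -0.743542
  k3 = f(-0.435000, 0.602961) = -0.816084
  k4 = f(-0.170000, 0.367476) = -0.556996
  w ← 0.800000 + (0.53/6)·(k1 + 2k2 + 2k3 + k4) = 0.394184
x=-0.170000, w=0.394184:
  k1 = f(-0.170000, 0.394184) = -0.598927
  k2 = f(0.095000, 0.235468) = -0.363457
  k3 = f(0.095000, 0.297867) = -0.461425
  k4 = f(0.360000, 0.149629) = -0.145493
  w ← 0.394184 + (0.53/6)·(k1 + 2k2 + 2k3 + k4) = 0.182697
w(0.36) ≈ 0.1827

0.1827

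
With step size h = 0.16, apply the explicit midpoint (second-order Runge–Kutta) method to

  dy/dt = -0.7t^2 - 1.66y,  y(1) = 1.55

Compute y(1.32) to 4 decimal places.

0.6769

Midpoint: k1 = f(t_n, y_n); k2 = f(t_n + h/2, y_n + (h/2)·k1); y_{n+1} = y_n + h·k2.
t=1.000000, y=1.550000:
  k1 = f(1.000000, 1.550000) = -3.273000
  k2 = f(1.080000, 1.288160) = -2.954826
  y ← 1.550000 + 0.16·(-2.954826) = 1.077228
t=1.160000, y=1.077228:
  k1 = f(1.160000, 1.077228) = -2.730118
  k2 = f(1.240000, 0.858818) = -2.501959
  y ← 1.077228 + 0.16·(-2.501959) = 0.676915
y(1.32) ≈ 0.6769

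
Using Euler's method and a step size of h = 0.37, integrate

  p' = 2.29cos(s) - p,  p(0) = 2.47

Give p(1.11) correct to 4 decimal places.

2.0773

Euler: p_{n+1} = p_n + h·f(s_n, p_n).
s=0.000000, p=2.470000: f=-0.180000 → p ← 2.470000 + 0.37·(-0.180000) = 2.403400
s=0.370000, p=2.403400: f=-0.268370 → p ← 2.403400 + 0.37·(-0.268370) = 2.304103
s=0.740000, p=2.304103: f=-0.613010 → p ← 2.304103 + 0.37·(-0.613010) = 2.077289
p(1.11) ≈ 2.0773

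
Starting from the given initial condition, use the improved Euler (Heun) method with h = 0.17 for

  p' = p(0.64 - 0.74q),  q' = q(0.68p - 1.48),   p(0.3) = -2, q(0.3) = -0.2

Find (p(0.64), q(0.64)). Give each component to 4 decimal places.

Heun on (p,q): k1 = f(t_n, state_n); k2 = f(t_n + h, state_n + h·k1); state_{n+1} = state_n + (h/2)·(k1 + k2).
0.300000: (-2.000000, -0.200000)
  k1 = (-1.576000, 0.568000)
  predictor → (-2.267920, -0.103440)
  k2 = (-1.625068, 0.312615)
  → (-2.272091, -0.125148)
0.470000: (-2.272091, -0.125148)
  k1 = (-1.664555, 0.378575)
  predictor → (-2.555065, -0.060790)
  k2 = (-1.750180, 0.195589)
  → (-2.562343, -0.076344)
(p(0.64), q(0.64)) ≈ (-2.5623, -0.0763)

-2.5623, -0.0763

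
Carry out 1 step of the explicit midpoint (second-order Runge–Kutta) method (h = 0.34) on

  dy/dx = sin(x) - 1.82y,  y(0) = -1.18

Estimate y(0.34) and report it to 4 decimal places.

Midpoint: k1 = f(x_n, y_n); k2 = f(x_n + h/2, y_n + (h/2)·k1); y_{n+1} = y_n + h·k2.
x=0.000000, y=-1.180000:
  k1 = f(0.000000, -1.180000) = 2.147600
  k2 = f(0.170000, -0.814908) = 1.652315
  y ← -1.180000 + 0.34·1.652315 = -0.618213
y(0.34) ≈ -0.6182

-0.6182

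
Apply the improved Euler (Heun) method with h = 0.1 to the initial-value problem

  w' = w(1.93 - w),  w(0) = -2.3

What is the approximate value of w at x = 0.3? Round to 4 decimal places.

Heun: k1 = f(x_n, w_n); k2 = f(x_n + h, w_n + h·k1); w_{n+1} = w_n + (h/2)·(k1 + k2).
x=0.000000, w=-2.300000:
  k1 = f(0.000000, -2.300000) = -9.729000
  k2 = f(0.100000, -3.272900) = -17.028571
  w ← -2.300000 + (0.1/2)·(-9.729000 + (-17.028571)) = -3.637879
x=0.100000, w=-3.637879:
  k1 = f(0.100000, -3.637879) = -20.255266
  k2 = f(0.200000, -5.663405) = -43.004530
  w ← -3.637879 + (0.1/2)·(-20.255266 + (-43.004530)) = -6.800868
x=0.200000, w=-6.800868:
  k1 = f(0.200000, -6.800868) = -59.377487
  k2 = f(0.300000, -12.738617) = -186.857896
  w ← -6.800868 + (0.1/2)·(-59.377487 + (-186.857896)) = -19.112638
w(0.3) ≈ -19.1126

-19.1126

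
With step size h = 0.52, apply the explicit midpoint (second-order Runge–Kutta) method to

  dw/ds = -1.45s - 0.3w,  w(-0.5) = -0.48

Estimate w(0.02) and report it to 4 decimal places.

-0.2594

Midpoint: k1 = f(s_n, w_n); k2 = f(s_n + h/2, w_n + (h/2)·k1); w_{n+1} = w_n + h·k2.
s=-0.500000, w=-0.480000:
  k1 = f(-0.500000, -0.480000) = 0.869000
  k2 = f(-0.240000, -0.254060) = 0.424218
  w ← -0.480000 + 0.52·0.424218 = -0.259407
w(0.02) ≈ -0.2594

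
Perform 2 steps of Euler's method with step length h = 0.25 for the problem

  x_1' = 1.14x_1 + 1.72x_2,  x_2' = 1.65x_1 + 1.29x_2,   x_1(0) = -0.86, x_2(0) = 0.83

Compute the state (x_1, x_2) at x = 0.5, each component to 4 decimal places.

-0.6420, 0.6739

Euler on (x_1,x_2): x_1_{n+1} = x_1_n + h·x_1', x_2_{n+1} = x_2_n + h·x_2'.
0.000000: (-0.860000, 0.830000); f=(0.447200, -0.348300) → (-0.748200, 0.742925)
0.250000: (-0.748200, 0.742925); f=(0.424883, -0.276157) → (-0.641979, 0.673886)
(x_1(0.5), x_2(0.5)) ≈ (-0.6420, 0.6739)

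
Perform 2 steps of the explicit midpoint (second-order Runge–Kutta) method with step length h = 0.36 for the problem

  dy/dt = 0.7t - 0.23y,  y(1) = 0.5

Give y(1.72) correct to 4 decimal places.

1.0618

Midpoint: k1 = f(t_n, y_n); k2 = f(t_n + h/2, y_n + (h/2)·k1); y_{n+1} = y_n + h·k2.
t=1.000000, y=0.500000:
  k1 = f(1.000000, 0.500000) = 0.585000
  k2 = f(1.180000, 0.605300) = 0.686781
  y ← 0.500000 + 0.36·0.686781 = 0.747241
t=1.360000, y=0.747241:
  k1 = f(1.360000, 0.747241) = 0.780135
  k2 = f(1.540000, 0.887665) = 0.873837
  y ← 0.747241 + 0.36·0.873837 = 1.061822
y(1.72) ≈ 1.0618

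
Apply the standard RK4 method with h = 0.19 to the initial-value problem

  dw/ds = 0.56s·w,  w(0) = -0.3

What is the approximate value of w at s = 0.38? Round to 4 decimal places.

RK4: k1 = f(s_n, w_n); k2 = f(s_n + h/2, w_n + (h/2)·k1); k3 = f(s_n + h/2, w_n + (h/2)·k2); k4 = f(s_n + h, w_n + h·k3); w_{n+1} = w_n + (h/6)·(k1 + 2k2 + 2k3 + k4).
s=0.000000, w=-0.300000:
  k1 = f(0.000000, -0.300000) = 0.000000
  k2 = f(0.095000, -0.300000) = -0.015960
  k3 = f(0.095000, -0.301516) = -0.016041
  k4 = f(0.190000, -0.303048) = -0.032244
  w ← -0.300000 + (0.19/6)·(k1 + 2k2 + 2k3 + k4) = -0.303048
s=0.190000, w=-0.303048:
  k1 = f(0.190000, -0.303048) = -0.032244
  k2 = f(0.285000, -0.306111) = -0.048855
  k3 = f(0.285000, -0.307689) = -0.049107
  k4 = f(0.380000, -0.312378) = -0.066474
  w ← -0.303048 + (0.19/6)·(k1 + 2k2 + 2k3 + k4) = -0.312378
w(0.38) ≈ -0.3124

-0.3124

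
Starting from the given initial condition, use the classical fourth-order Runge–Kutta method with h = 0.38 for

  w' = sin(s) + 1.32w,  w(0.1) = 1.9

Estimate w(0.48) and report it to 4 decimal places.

RK4: k1 = f(s_n, w_n); k2 = f(s_n + h/2, w_n + (h/2)·k1); k3 = f(s_n + h/2, w_n + (h/2)·k2); k4 = f(s_n + h, w_n + h·k3); w_{n+1} = w_n + (h/6)·(k1 + 2k2 + 2k3 + k4).
s=0.100000, w=1.900000:
  k1 = f(0.100000, 1.900000) = 2.607833
  k2 = f(0.290000, 2.395488) = 3.447997
  k3 = f(0.290000, 2.555119) = 3.658710
  k4 = f(0.480000, 3.290310) = 4.804988
  w ← 1.900000 + (0.38/6)·(k1 + 2k2 + 2k3 + k4) = 3.269662
w(0.48) ≈ 3.2697

3.2697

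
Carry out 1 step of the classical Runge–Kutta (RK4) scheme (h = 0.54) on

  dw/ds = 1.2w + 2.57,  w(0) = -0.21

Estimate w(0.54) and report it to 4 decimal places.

RK4: k1 = f(s_n, w_n); k2 = f(s_n + h/2, w_n + (h/2)·k1); k3 = f(s_n + h/2, w_n + (h/2)·k2); k4 = f(s_n + h, w_n + h·k3); w_{n+1} = w_n + (h/6)·(k1 + 2k2 + 2k3 + k4).
s=0.000000, w=-0.210000:
  k1 = f(0.000000, -0.210000) = 2.318000
  k2 = f(0.270000, 0.415860) = 3.069032
  k3 = f(0.270000, 0.618639) = 3.312366
  k4 = f(0.540000, 1.578678) = 4.464413
  w ← -0.210000 + (0.54/6)·(k1 + 2k2 + 2k3 + k4) = 1.549069
w(0.54) ≈ 1.5491

1.5491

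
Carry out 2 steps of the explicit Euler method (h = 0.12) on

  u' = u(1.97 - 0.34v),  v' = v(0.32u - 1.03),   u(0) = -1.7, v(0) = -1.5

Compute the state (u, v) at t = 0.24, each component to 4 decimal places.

-2.8369, -0.9632

Euler on (u,v): u_{n+1} = u_n + h·u', v_{n+1} = v_n + h·v'.
0.000000: (-1.700000, -1.500000); f=(-4.216000, 2.361000) → (-2.205920, -1.216680)
0.120000: (-2.205920, -1.216680); f=(-5.258188, 2.112028) → (-2.836903, -0.963237)
(u(0.24), v(0.24)) ≈ (-2.8369, -0.9632)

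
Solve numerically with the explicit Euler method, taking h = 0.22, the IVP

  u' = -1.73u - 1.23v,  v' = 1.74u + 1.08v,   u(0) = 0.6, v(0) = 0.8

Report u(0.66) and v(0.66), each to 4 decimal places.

Euler on (u,v): u_{n+1} = u_n + h·u', v_{n+1} = v_n + h·v'.
0.000000: (0.600000, 0.800000); f=(-2.022000, 1.908000) → (0.155160, 1.219760)
0.220000: (0.155160, 1.219760); f=(-1.768732, 1.587319) → (-0.233961, 1.568970)
0.440000: (-0.233961, 1.568970); f=(-1.525081, 1.287396) → (-0.569479, 1.852197)
(u(0.66), v(0.66)) ≈ (-0.5695, 1.8522)

-0.5695, 1.8522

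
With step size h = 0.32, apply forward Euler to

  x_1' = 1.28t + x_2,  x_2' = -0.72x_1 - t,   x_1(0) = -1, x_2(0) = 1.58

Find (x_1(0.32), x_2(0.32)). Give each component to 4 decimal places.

Euler on (x_1,x_2): x_1_{n+1} = x_1_n + h·x_1', x_2_{n+1} = x_2_n + h·x_2'.
0.000000: (-1.000000, 1.580000); f=(1.580000, 0.720000) → (-0.494400, 1.810400)
(x_1(0.32), x_2(0.32)) ≈ (-0.4944, 1.8104)

-0.4944, 1.8104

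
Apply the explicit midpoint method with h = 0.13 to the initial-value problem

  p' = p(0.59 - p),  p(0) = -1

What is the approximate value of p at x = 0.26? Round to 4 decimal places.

Midpoint: k1 = f(x_n, p_n); k2 = f(x_n + h/2, p_n + (h/2)·k1); p_{n+1} = p_n + h·k2.
x=0.000000, p=-1.000000:
  k1 = f(0.000000, -1.000000) = -1.590000
  k2 = f(0.065000, -1.103350) = -1.868358
  p ← -1.000000 + 0.13·(-1.868358) = -1.242887
x=0.130000, p=-1.242887:
  k1 = f(0.130000, -1.242887) = -2.278070
  k2 = f(0.195000, -1.390961) = -2.755440
  p ← -1.242887 + 0.13·(-2.755440) = -1.601094
p(0.26) ≈ -1.6011

-1.6011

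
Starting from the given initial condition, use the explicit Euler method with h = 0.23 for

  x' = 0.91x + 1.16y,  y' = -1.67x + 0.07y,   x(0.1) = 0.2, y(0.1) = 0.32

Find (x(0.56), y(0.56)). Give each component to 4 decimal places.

Euler on (x,y): x_{n+1} = x_n + h·x', y_{n+1} = y_n + h·y'.
0.100000: (0.200000, 0.320000); f=(0.553200, -0.311600) → (0.327236, 0.248332)
0.330000: (0.327236, 0.248332); f=(0.585850, -0.529101) → (0.461981, 0.126639)
(x(0.56), y(0.56)) ≈ (0.4620, 0.1266)

0.4620, 0.1266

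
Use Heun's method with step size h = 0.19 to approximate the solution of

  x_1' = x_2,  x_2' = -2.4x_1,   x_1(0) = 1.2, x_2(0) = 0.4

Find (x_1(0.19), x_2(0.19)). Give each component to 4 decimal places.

Heun on (x_1,x_2): k1 = f(x_n, state_n); k2 = f(x_n + h, state_n + h·k1); state_{n+1} = state_n + (h/2)·(k1 + k2).
0.000000: (1.200000, 0.400000)
  k1 = (0.400000, -2.880000)
  predictor → (1.276000, -0.147200)
  k2 = (-0.147200, -3.062400)
  → (1.224016, -0.164528)
(x_1(0.19), x_2(0.19)) ≈ (1.2240, -0.1645)

1.2240, -0.1645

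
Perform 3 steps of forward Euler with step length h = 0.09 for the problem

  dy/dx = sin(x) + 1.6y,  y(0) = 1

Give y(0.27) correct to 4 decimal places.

1.5226

Euler: y_{n+1} = y_n + h·f(x_n, y_n).
x=0.000000, y=1.000000: f=1.600000 → y ← 1.000000 + 0.09·1.600000 = 1.144000
x=0.090000, y=1.144000: f=1.920279 → y ← 1.144000 + 0.09·1.920279 = 1.316825
x=0.180000, y=1.316825: f=2.285950 → y ← 1.316825 + 0.09·2.285950 = 1.522561
y(0.27) ≈ 1.5226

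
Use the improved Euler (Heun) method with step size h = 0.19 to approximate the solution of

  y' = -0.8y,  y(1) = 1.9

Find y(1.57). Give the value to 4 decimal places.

Heun: k1 = f(x_n, y_n); k2 = f(x_n + h, y_n + h·k1); y_{n+1} = y_n + (h/2)·(k1 + k2).
x=1.000000, y=1.900000:
  k1 = f(1.000000, 1.900000) = -1.520000
  k2 = f(1.190000, 1.611200) = -1.288960
  y ← 1.900000 + (0.19/2)·(-1.520000 + (-1.288960)) = 1.633149
x=1.190000, y=1.633149:
  k1 = f(1.190000, 1.633149) = -1.306519
  k2 = f(1.380000, 1.384910) = -1.107928
  y ← 1.633149 + (0.19/2)·(-1.306519 + (-1.107928)) = 1.403776
x=1.380000, y=1.403776:
  k1 = f(1.380000, 1.403776) = -1.123021
  k2 = f(1.570000, 1.190402) = -0.952322
  y ← 1.403776 + (0.19/2)·(-1.123021 + (-0.952322)) = 1.206619
y(1.57) ≈ 1.2066

1.2066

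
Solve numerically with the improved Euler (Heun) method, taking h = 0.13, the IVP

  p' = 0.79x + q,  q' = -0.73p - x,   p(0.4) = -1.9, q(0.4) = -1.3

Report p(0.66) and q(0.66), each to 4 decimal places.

Heun on (p,q): k1 = f(x_n, state_n); k2 = f(x_n + h, state_n + h·k1); state_{n+1} = state_n + (h/2)·(k1 + k2).
0.400000: (-1.900000, -1.300000)
  k1 = (-0.984000, 0.987000)
  predictor → (-2.027920, -1.171690)
  k2 = (-0.752990, 0.950382)
  → (-2.012904, -1.174070)
0.530000: (-2.012904, -1.174070)
  k1 = (-0.755370, 0.939420)
  predictor → (-2.111102, -1.051946)
  k2 = (-0.530546, 0.881105)
  → (-2.096489, -1.055736)
(p(0.66), q(0.66)) ≈ (-2.0965, -1.0557)

-2.0965, -1.0557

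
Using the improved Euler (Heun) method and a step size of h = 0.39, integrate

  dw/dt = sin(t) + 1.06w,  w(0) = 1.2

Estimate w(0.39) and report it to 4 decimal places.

Heun: k1 = f(t_n, w_n); k2 = f(t_n + h, w_n + h·k1); w_{n+1} = w_n + (h/2)·(k1 + k2).
t=0.000000, w=1.200000:
  k1 = f(0.000000, 1.200000) = 1.272000
  k2 = f(0.390000, 1.696080) = 2.178033
  w ← 1.200000 + (0.39/2)·(1.272000 + 2.178033) = 1.872756
w(0.39) ≈ 1.8728

1.8728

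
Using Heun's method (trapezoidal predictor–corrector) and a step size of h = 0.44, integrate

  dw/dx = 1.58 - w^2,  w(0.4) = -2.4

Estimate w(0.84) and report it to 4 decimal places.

Heun: k1 = f(x_n, w_n); k2 = f(x_n + h, w_n + h·k1); w_{n+1} = w_n + (h/2)·(k1 + k2).
x=0.400000, w=-2.400000:
  k1 = f(0.400000, -2.400000) = -4.180000
  k2 = f(0.840000, -4.239200) = -16.390817
  w ← -2.400000 + (0.44/2)·(-4.180000 + (-16.390817)) = -6.925580
w(0.84) ≈ -6.9256

-6.9256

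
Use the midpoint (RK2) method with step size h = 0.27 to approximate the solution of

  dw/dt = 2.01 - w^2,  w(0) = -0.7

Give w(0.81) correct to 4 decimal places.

Midpoint: k1 = f(t_n, w_n); k2 = f(t_n + h/2, w_n + (h/2)·k1); w_{n+1} = w_n + h·k2.
t=0.000000, w=-0.700000:
  k1 = f(0.000000, -0.700000) = 1.520000
  k2 = f(0.135000, -0.494800) = 1.765173
  w ← -0.700000 + 0.27·1.765173 = -0.223403
t=0.270000, w=-0.223403:
  k1 = f(0.270000, -0.223403) = 1.960091
  k2 = f(0.405000, 0.041209) = 2.008302
  w ← -0.223403 + 0.27·2.008302 = 0.318838
t=0.540000, w=0.318838:
  k1 = f(0.540000, 0.318838) = 1.908342
  k2 = f(0.675000, 0.576464) = 1.677689
  w ← 0.318838 + 0.27·1.677689 = 0.771814
w(0.81) ≈ 0.7718

0.7718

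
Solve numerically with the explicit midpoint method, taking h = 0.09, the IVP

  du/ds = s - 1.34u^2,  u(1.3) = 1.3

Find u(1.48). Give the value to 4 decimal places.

Midpoint: k1 = f(s_n, u_n); k2 = f(s_n + h/2, u_n + (h/2)·k1); u_{n+1} = u_n + h·k2.
s=1.300000, u=1.300000:
  k1 = f(1.300000, 1.300000) = -0.964600
  k2 = f(1.345000, 1.256593) = -0.770895
  u ← 1.300000 + 0.09·(-0.770895) = 1.230619
s=1.390000, u=1.230619:
  k1 = f(1.390000, 1.230619) = -0.639329
  k2 = f(1.435000, 1.201850) = -0.500553
  u ← 1.230619 + 0.09·(-0.500553) = 1.185570
u(1.48) ≈ 1.1856

1.1856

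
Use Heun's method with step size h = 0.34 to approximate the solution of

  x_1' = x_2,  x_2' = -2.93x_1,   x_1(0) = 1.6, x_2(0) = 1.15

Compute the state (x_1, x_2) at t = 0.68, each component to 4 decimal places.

1.2116, -2.2440

Heun on (x_1,x_2): k1 = f(t_n, state_n); k2 = f(t_n + h, state_n + h·k1); state_{n+1} = state_n + (h/2)·(k1 + k2).
0.000000: (1.600000, 1.150000)
  k1 = (1.150000, -4.688000)
  predictor → (1.991000, -0.443920)
  k2 = (-0.443920, -5.833630)
  → (1.720034, -0.638677)
0.340000: (1.720034, -0.638677)
  k1 = (-0.638677, -5.039698)
  predictor → (1.502883, -2.352175)
  k2 = (-2.352175, -4.403448)
  → (1.211589, -2.244012)
(x_1(0.68), x_2(0.68)) ≈ (1.2116, -2.2440)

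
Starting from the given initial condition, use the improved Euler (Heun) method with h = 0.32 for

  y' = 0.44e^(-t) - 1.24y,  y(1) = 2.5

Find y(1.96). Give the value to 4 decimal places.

Heun: k1 = f(t_n, y_n); k2 = f(t_n + h, y_n + h·k1); y_{n+1} = y_n + (h/2)·(k1 + k2).
t=1.000000, y=2.500000:
  k1 = f(1.000000, 2.500000) = -2.938133
  k2 = f(1.320000, 1.559797) = -1.816609
  y ← 2.500000 + (0.32/2)·(-2.938133 + (-1.816609)) = 1.739241
t=1.320000, y=1.739241:
  k1 = f(1.320000, 1.739241) = -2.039120
  k2 = f(1.640000, 1.086723) = -1.262185
  y ← 1.739241 + (0.32/2)·(-2.039120 + (-1.262185)) = 1.211032
t=1.640000, y=1.211032:
  k1 = f(1.640000, 1.211032) = -1.416329
  k2 = f(1.960000, 0.757807) = -0.877703
  y ← 1.211032 + (0.32/2)·(-1.416329 + (-0.877703)) = 0.843987
y(1.96) ≈ 0.8440

0.8440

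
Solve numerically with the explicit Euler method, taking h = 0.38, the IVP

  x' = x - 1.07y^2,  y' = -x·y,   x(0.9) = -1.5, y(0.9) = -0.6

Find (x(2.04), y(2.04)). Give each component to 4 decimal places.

Euler on (x,y): x_{n+1} = x_n + h·x', y_{n+1} = y_n + h·y'.
0.900000: (-1.500000, -0.600000); f=(-1.885200, -0.900000) → (-2.216376, -0.942000)
1.280000: (-2.216376, -0.942000); f=(-3.165855, -2.087826) → (-3.419401, -1.735374)
1.660000: (-3.419401, -1.735374); f=(-6.641730, -5.933940) → (-5.943259, -3.990271)
(x(2.04), y(2.04)) ≈ (-5.9433, -3.9903)

-5.9433, -3.9903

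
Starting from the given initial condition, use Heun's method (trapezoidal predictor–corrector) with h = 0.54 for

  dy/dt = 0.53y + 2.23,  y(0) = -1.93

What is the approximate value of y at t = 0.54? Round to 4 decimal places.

-1.1849

Heun: k1 = f(t_n, y_n); k2 = f(t_n + h, y_n + h·k1); y_{n+1} = y_n + (h/2)·(k1 + k2).
t=0.000000, y=-1.930000:
  k1 = f(0.000000, -1.930000) = 1.207100
  k2 = f(0.540000, -1.278166) = 1.552572
  y ← -1.930000 + (0.54/2)·(1.207100 + 1.552572) = -1.184889
y(0.54) ≈ -1.1849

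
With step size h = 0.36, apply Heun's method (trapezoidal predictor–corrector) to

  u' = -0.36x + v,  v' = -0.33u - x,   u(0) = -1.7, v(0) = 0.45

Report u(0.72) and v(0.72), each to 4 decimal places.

Heun on (u,v): k1 = f(x_n, state_n); k2 = f(x_n + h, state_n + h·k1); state_{n+1} = state_n + (h/2)·(k1 + k2).
0.000000: (-1.700000, 0.450000)
  k1 = (0.450000, 0.561000)
  predictor → (-1.538000, 0.651960)
  k2 = (0.522360, 0.147540)
  → (-1.524975, 0.577537)
0.360000: (-1.524975, 0.577537)
  k1 = (0.447937, 0.143242)
  predictor → (-1.363718, 0.629104)
  k2 = (0.369904, -0.269973)
  → (-1.377764, 0.554726)
(u(0.72), v(0.72)) ≈ (-1.3778, 0.5547)

-1.3778, 0.5547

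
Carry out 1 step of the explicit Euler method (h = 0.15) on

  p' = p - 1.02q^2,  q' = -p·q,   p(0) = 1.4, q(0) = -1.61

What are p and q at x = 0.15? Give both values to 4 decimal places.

1.2134, -1.2719

Euler on (p,q): p_{n+1} = p_n + h·p', q_{n+1} = q_n + h·q'.
0.000000: (1.400000, -1.610000); f=(-1.243942, 2.254000) → (1.213409, -1.271900)
(p(0.15), q(0.15)) ≈ (1.2134, -1.2719)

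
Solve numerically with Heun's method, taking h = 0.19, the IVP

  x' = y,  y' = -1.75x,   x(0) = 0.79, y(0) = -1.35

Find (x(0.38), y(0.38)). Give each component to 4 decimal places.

Heun on (x,y): k1 = f(t_n, state_n); k2 = f(t_n + h, state_n + h·k1); state_{n+1} = state_n + (h/2)·(k1 + k2).
0.000000: (0.790000, -1.350000)
  k1 = (-1.350000, -1.382500)
  predictor → (0.533500, -1.612675)
  k2 = (-1.612675, -0.933625)
  → (0.508546, -1.570032)
0.190000: (0.508546, -1.570032)
  k1 = (-1.570032, -0.889955)
  predictor → (0.210240, -1.739123)
  k2 = (-1.739123, -0.367920)
  → (0.194176, -1.689530)
(x(0.38), y(0.38)) ≈ (0.1942, -1.6895)

0.1942, -1.6895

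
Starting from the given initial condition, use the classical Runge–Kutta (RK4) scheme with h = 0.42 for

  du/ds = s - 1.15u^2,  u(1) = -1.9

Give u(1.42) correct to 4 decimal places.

RK4: k1 = f(s_n, u_n); k2 = f(s_n + h/2, u_n + (h/2)·k1); k3 = f(s_n + h/2, u_n + (h/2)·k2); k4 = f(s_n + h, u_n + h·k3); u_{n+1} = u_n + (h/6)·(k1 + 2k2 + 2k3 + k4).
s=1.000000, u=-1.900000:
  k1 = f(1.000000, -1.900000) = -3.151500
  k2 = f(1.210000, -2.561815) = -6.337331
  k3 = f(1.210000, -3.230839) = -10.794072
  k4 = f(1.420000, -6.433510) = -46.178561
  u ← -1.900000 + (0.42/6)·(k1 + 2k2 + 2k3 + k4) = -7.751501
u(1.42) ≈ -7.7515

-7.7515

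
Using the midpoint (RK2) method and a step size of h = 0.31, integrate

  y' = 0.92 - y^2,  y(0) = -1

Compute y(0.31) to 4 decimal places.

Midpoint: k1 = f(t_n, y_n); k2 = f(t_n + h/2, y_n + (h/2)·k1); y_{n+1} = y_n + h·k2.
t=0.000000, y=-1.000000:
  k1 = f(0.000000, -1.000000) = -0.080000
  k2 = f(0.155000, -1.012400) = -0.104954
  y ← -1.000000 + 0.31·(-0.104954) = -1.032536
y(0.31) ≈ -1.0325

-1.0325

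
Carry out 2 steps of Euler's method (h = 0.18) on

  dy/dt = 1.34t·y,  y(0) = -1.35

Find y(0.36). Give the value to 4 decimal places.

Euler: y_{n+1} = y_n + h·f(t_n, y_n).
t=0.000000, y=-1.350000: f=0.000000 → y ← -1.350000 + 0.18·0.000000 = -1.350000
t=0.180000, y=-1.350000: f=-0.325620 → y ← -1.350000 + 0.18·(-0.325620) = -1.408612
y(0.36) ≈ -1.4086

-1.4086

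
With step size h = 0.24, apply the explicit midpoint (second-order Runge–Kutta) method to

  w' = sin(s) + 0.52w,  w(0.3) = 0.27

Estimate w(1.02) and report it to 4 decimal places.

Midpoint: k1 = f(s_n, w_n); k2 = f(s_n + h/2, w_n + (h/2)·k1); w_{n+1} = w_n + h·k2.
s=0.300000, w=0.270000:
  k1 = f(0.300000, 0.270000) = 0.435920
  k2 = f(0.420000, 0.322310) = 0.575362
  w ← 0.270000 + 0.24·0.575362 = 0.408087
s=0.540000, w=0.408087:
  k1 = f(0.540000, 0.408087) = 0.726341
  k2 = f(0.660000, 0.495248) = 0.870646
  w ← 0.408087 + 0.24·0.870646 = 0.617042
s=0.780000, w=0.617042:
  k1 = f(0.780000, 0.617042) = 1.024141
  k2 = f(0.900000, 0.739939) = 1.168095
  w ← 0.617042 + 0.24·1.168095 = 0.897385
w(1.02) ≈ 0.8974

0.8974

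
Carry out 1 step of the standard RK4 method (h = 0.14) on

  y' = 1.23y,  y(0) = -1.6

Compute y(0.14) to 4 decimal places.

-1.9007

RK4: k1 = f(t_n, y_n); k2 = f(t_n + h/2, y_n + (h/2)·k1); k3 = f(t_n + h/2, y_n + (h/2)·k2); k4 = f(t_n + h, y_n + h·k3); y_{n+1} = y_n + (h/6)·(k1 + 2k2 + 2k3 + k4).
t=0.000000, y=-1.600000:
  k1 = f(0.000000, -1.600000) = -1.968000
  k2 = f(0.070000, -1.737760) = -2.137445
  k3 = f(0.070000, -1.749621) = -2.152034
  k4 = f(0.140000, -1.901285) = -2.338580
  y ← -1.600000 + (0.14/6)·(k1 + 2k2 + 2k3 + k4) = -1.900663
y(0.14) ≈ -1.9007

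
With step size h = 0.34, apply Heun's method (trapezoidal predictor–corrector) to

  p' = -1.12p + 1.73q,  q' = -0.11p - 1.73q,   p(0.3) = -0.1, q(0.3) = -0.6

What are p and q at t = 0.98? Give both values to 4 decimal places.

Heun on (p,q): k1 = f(t_n, state_n); k2 = f(t_n + h, state_n + h·k1); state_{n+1} = state_n + (h/2)·(k1 + k2).
0.300000: (-0.100000, -0.600000)
  k1 = (-0.926000, 1.049000)
  predictor → (-0.414840, -0.243340)
  k2 = (0.043643, 0.466611)
  → (-0.250001, -0.342346)
0.640000: (-0.250001, -0.342346)
  k1 = (-0.312258, 0.619759)
  predictor → (-0.356169, -0.131628)
  k2 = (0.171192, 0.266895)
  → (-0.273982, -0.191615)
(p(0.98), q(0.98)) ≈ (-0.2740, -0.1916)

-0.2740, -0.1916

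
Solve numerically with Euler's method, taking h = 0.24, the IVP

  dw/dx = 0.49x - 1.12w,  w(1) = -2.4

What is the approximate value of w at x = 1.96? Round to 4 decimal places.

-0.2326

Euler: w_{n+1} = w_n + h·f(x_n, w_n).
x=1.000000, w=-2.400000: f=3.178000 → w ← -2.400000 + 0.24·3.178000 = -1.637280
x=1.240000, w=-1.637280: f=2.441354 → w ← -1.637280 + 0.24·2.441354 = -1.051355
x=1.480000, w=-1.051355: f=1.902718 → w ← -1.051355 + 0.24·1.902718 = -0.594703
x=1.720000, w=-0.594703: f=1.508867 → w ← -0.594703 + 0.24·1.508867 = -0.232575
w(1.96) ≈ -0.2326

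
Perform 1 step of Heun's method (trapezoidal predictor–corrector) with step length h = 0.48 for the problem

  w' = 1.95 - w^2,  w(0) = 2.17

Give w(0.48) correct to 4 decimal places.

1.8042

Heun: k1 = f(x_n, w_n); k2 = f(x_n + h, w_n + h·k1); w_{n+1} = w_n + (h/2)·(k1 + k2).
x=0.000000, w=2.170000:
  k1 = f(0.000000, 2.170000) = -2.758900
  k2 = f(0.480000, 0.845728) = 1.234744
  w ← 2.170000 + (0.48/2)·(-2.758900 + 1.234744) = 1.804203
w(0.48) ≈ 1.8042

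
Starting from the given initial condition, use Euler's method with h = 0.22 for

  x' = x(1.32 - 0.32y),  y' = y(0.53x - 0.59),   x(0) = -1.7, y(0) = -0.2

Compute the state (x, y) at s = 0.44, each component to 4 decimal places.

Euler on (x,y): x_{n+1} = x_n + h·x', y_{n+1} = y_n + h·y'.
0.000000: (-1.700000, -0.200000); f=(-2.352800, 0.298200) → (-2.217616, -0.134396)
0.220000: (-2.217616, -0.134396); f=(-3.022626, 0.237254) → (-2.882594, -0.082200)
(x(0.44), y(0.44)) ≈ (-2.8826, -0.0822)

-2.8826, -0.0822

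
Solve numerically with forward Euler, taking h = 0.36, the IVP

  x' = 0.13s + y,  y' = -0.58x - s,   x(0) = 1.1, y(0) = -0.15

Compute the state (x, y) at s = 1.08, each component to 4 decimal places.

0.6979, -1.1803

Euler on (x,y): x_{n+1} = x_n + h·x', y_{n+1} = y_n + h·y'.
0.000000: (1.100000, -0.150000); f=(-0.150000, -0.638000) → (1.046000, -0.379680)
0.360000: (1.046000, -0.379680); f=(-0.332880, -0.966680) → (0.926163, -0.727685)
0.720000: (0.926163, -0.727685); f=(-0.634085, -1.257175) → (0.697893, -1.180268)
(x(1.08), y(1.08)) ≈ (0.6979, -1.1803)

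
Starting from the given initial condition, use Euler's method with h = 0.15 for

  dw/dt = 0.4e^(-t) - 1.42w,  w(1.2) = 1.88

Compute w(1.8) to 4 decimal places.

Euler: w_{n+1} = w_n + h·f(t_n, w_n).
t=1.200000, w=1.880000: f=-2.549122 → w ← 1.880000 + 0.15·(-2.549122) = 1.497632
t=1.350000, w=1.497632: f=-2.022941 → w ← 1.497632 + 0.15·(-2.022941) = 1.194191
t=1.500000, w=1.194191: f=-1.606498 → w ← 1.194191 + 0.15·(-1.606498) = 0.953216
t=1.650000, w=0.953216: f=-1.276746 → w ← 0.953216 + 0.15·(-1.276746) = 0.761704
w(1.8) ≈ 0.7617

0.7617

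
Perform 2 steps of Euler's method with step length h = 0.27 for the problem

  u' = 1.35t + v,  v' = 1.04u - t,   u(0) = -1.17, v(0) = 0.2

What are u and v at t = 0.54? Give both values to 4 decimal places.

-1.0523, -0.5148

Euler on (u,v): u_{n+1} = u_n + h·u', v_{n+1} = v_n + h·v'.
0.000000: (-1.170000, 0.200000); f=(0.200000, -1.216800) → (-1.116000, -0.128536)
0.270000: (-1.116000, -0.128536); f=(0.235964, -1.430640) → (-1.052290, -0.514809)
(u(0.54), v(0.54)) ≈ (-1.0523, -0.5148)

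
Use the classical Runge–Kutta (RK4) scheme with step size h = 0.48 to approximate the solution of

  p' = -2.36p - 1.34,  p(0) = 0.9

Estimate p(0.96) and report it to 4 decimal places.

RK4: k1 = f(t_n, p_n); k2 = f(t_n + h/2, p_n + (h/2)·k1); k3 = f(t_n + h/2, p_n + (h/2)·k2); k4 = f(t_n + h, p_n + h·k3); p_{n+1} = p_n + (h/6)·(k1 + 2k2 + 2k3 + k4).
t=0.000000, p=0.900000:
  k1 = f(0.000000, 0.900000) = -3.464000
  k2 = f(0.240000, 0.068640) = -1.501990
  k3 = f(0.240000, 0.539522) = -2.613273
  k4 = f(0.480000, -0.354371) = -0.503685
  p ← 0.900000 + (0.48/6)·(k1 + 2k2 + 2k3 + k4) = -0.075857
t=0.480000, p=-0.075857:
  k1 = f(0.480000, -0.075857) = -1.160978
  k2 = f(0.720000, -0.354492) = -0.503400
  k3 = f(0.720000, -0.196673) = -0.875852
  k4 = f(0.960000, -0.496266) = -0.168813
  p ← -0.075857 + (0.48/6)·(k1 + 2k2 + 2k3 + k4) = -0.402920
p(0.96) ≈ -0.4029

-0.4029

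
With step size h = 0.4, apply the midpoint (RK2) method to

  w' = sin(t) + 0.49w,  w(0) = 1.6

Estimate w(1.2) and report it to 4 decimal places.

Midpoint: k1 = f(t_n, w_n); k2 = f(t_n + h/2, w_n + (h/2)·k1); w_{n+1} = w_n + h·k2.
t=0.000000, w=1.600000:
  k1 = f(0.000000, 1.600000) = 0.784000
  k2 = f(0.200000, 1.756800) = 1.059501
  w ← 1.600000 + 0.4·1.059501 = 2.023801
t=0.400000, w=2.023801:
  k1 = f(0.400000, 2.023801) = 1.381081
  k2 = f(0.600000, 2.300017) = 1.691651
  w ← 2.023801 + 0.4·1.691651 = 2.700461
t=0.800000, w=2.700461:
  k1 = f(0.800000, 2.700461) = 2.040582
  k2 = f(1.000000, 3.108577) = 2.364674
  w ← 2.700461 + 0.4·2.364674 = 3.646330
w(1.2) ≈ 3.6463

3.6463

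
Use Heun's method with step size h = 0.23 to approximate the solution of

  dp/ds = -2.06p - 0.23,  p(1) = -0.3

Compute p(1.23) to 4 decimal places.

-0.2319

Heun: k1 = f(s_n, p_n); k2 = f(s_n + h, p_n + h·k1); p_{n+1} = p_n + (h/2)·(k1 + k2).
s=1.000000, p=-0.300000:
  k1 = f(1.000000, -0.300000) = 0.388000
  k2 = f(1.230000, -0.210760) = 0.204166
  p ← -0.300000 + (0.23/2)·(0.388000 + 0.204166) = -0.231901
p(1.23) ≈ -0.2319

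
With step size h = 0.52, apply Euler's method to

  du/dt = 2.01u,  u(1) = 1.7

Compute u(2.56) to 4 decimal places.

Euler: u_{n+1} = u_n + h·f(t_n, u_n).
t=1.000000, u=1.700000: f=3.417000 → u ← 1.700000 + 0.52·3.417000 = 3.476840
t=1.520000, u=3.476840: f=6.988448 → u ← 3.476840 + 0.52·6.988448 = 7.110833
t=2.040000, u=7.110833: f=14.292775 → u ← 7.110833 + 0.52·14.292775 = 14.543076
u(2.56) ≈ 14.5431

14.5431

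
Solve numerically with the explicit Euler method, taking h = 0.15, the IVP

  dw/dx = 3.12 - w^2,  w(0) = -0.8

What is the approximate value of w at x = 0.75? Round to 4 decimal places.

1.2566

Euler: w_{n+1} = w_n + h·f(x_n, w_n).
x=0.000000, w=-0.800000: f=2.480000 → w ← -0.800000 + 0.15·2.480000 = -0.428000
x=0.150000, w=-0.428000: f=2.936816 → w ← -0.428000 + 0.15·2.936816 = 0.012522
x=0.300000, w=0.012522: f=3.119843 → w ← 0.012522 + 0.15·3.119843 = 0.480499
x=0.450000, w=0.480499: f=2.889121 → w ← 0.480499 + 0.15·2.889121 = 0.913867
x=0.600000, w=0.913867: f=2.284847 → w ← 0.913867 + 0.15·2.284847 = 1.256594
w(0.75) ≈ 1.2566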